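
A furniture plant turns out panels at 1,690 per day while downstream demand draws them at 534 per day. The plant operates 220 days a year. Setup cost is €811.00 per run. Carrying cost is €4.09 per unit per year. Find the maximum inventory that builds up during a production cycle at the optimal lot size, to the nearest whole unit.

Annual demand D = 534 × 220 = 117,480.
Production build-up factor (1 − d/p) = 1 − 534/1,690 = 0.6840.
Q* = √(2DS / (H(1 − d/p))) = √(2 × 117,480 × 811 / (4.09 × 0.6840)).
= √(190,552,560 / 2.7977) ≈ 8252.968.
Maximum inventory = Q*(1 − d/p) = 8252.968 × 0.6840 ≈ 5645.226.

I_max ≈ 5,645 panels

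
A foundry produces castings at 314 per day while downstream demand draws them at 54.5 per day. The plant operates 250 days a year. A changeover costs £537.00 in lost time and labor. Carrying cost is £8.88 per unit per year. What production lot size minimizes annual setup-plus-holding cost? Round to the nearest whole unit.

Annual demand D = 54.5 × 250 = 13,625.
Production build-up factor (1 − d/p) = 1 − 54.5/314 = 0.8264.
Q* = √(2DS / (H(1 − d/p))) = √(2 × 13,625 × 537 / (8.88 × 0.8264)).
= √(14,633,250 / 7.3387) ≈ 1412.082.

Q* ≈ 1,412 castings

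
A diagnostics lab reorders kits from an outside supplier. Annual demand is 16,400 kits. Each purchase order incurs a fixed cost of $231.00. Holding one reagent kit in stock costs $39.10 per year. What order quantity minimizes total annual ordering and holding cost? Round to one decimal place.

EOQ = √(2DS / H) = √(2 × 16,400 × 231 / 39.1).
= √(7,576,800 / 39.1) = √193,780.0512 ≈ 440.205.

Q* ≈ 440.2 kits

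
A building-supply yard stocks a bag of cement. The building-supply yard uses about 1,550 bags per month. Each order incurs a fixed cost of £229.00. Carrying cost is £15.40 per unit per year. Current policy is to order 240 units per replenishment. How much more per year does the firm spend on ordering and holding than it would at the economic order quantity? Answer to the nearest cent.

Annual demand D = 1,550 × 12 = 18,600.
EOQ = √(2DS/H) = √(2 × 18,600 × 229 / 15.4) ≈ 743.75.
Cost at Q* = (D/Q*)S + (Q*/2)H = √(2DSH) ≈ £11,453.80.
Cost at Q = 240: (18,600/240)×229 + (240/2)×15.4 = £17,747.50 + £1,848.00 = £19,595.50.
Excess = £19,595.50 − £11,453.80 = £8,141.70.

Extra cost ≈ £8,141.70 per year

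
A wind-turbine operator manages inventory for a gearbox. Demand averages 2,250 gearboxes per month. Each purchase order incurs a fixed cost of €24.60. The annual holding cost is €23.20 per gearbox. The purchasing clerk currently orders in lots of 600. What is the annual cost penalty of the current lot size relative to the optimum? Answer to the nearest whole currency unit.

Annual demand D = 2,250 × 12 = 27,000.
EOQ = √(2DS/H) = √(2 × 27,000 × 24.6 / 23.2) ≈ 239.29.
Cost at Q* = (D/Q*)S + (Q*/2)H = √(2DSH) ≈ €5,551.48.
Cost at Q = 600: (27,000/600)×24.6 + (600/2)×23.2 = €1,107.00 + €6,960.00 = €8,067.00.
Excess = €8,067.00 − €5,551.48 = €2,515.52.

Extra cost ≈ €2,516 per year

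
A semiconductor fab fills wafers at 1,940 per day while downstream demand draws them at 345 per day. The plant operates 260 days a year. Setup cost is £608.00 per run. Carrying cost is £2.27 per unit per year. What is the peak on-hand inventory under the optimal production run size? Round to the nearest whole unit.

I_max ≈ 6,285 wafers

Annual demand D = 345 × 260 = 89,700.
Production build-up factor (1 − d/p) = 1 − 345/1,940 = 0.8222.
Q* = √(2DS / (H(1 − d/p))) = √(2 × 89,700 × 608 / (2.27 × 0.8222)).
= √(109,075,200 / 1.8663) ≈ 7644.879.
Maximum inventory = Q*(1 − d/p) = 7644.879 × 0.8222 ≈ 6285.351.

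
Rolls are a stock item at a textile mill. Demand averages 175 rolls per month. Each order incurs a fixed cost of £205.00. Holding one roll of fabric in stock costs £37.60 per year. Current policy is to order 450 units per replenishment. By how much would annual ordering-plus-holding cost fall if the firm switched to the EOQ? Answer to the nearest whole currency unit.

Extra cost ≈ £3,727 per year

Annual demand D = 175 × 12 = 2,100.
EOQ = √(2DS/H) = √(2 × 2,100 × 205 / 37.6) ≈ 151.32.
Cost at Q* = (D/Q*)S + (Q*/2)H = √(2DSH) ≈ £5,689.78.
Cost at Q = 450: (2,100/450)×205 + (450/2)×37.6 = £956.67 + £8,460.00 = £9,416.67.
Excess = £9,416.67 − £5,689.78 = £3,726.89.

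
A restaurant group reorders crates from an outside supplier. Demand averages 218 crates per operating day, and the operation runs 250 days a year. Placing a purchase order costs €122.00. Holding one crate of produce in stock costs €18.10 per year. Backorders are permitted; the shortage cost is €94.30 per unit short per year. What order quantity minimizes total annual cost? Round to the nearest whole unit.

Q* ≈ 936 crates

Annual demand D = 218 × 250 = 54,500.
With planned backorders, Q* = √(2DS/H) · √((H+B)/B).
√(2DS/H) = √(2 × 54,500 × 122 / 18.1) = 857.144.
√((H+B)/B) = √((18.1+94.3)/94.3) = 1.0918.
Q* ≈ 935.796.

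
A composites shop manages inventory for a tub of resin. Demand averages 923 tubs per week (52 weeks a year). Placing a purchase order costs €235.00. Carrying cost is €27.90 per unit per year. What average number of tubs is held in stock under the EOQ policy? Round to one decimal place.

Average inventory ≈ 449.6 tubs

Annual demand D = 923 × 52 = 47,996.
Q* = √(2DS/H) = √(2 × 47,996 × 235 / 27.9) ≈ 899.19.
Average inventory = Q*/2 ≈ 899.19 / 2 = 449.593.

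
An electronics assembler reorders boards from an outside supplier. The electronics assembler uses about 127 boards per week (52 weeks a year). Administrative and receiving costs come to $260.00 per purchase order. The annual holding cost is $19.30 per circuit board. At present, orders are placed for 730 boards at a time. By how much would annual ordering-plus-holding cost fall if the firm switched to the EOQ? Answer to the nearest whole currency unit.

Annual demand D = 127 × 52 = 6,604.
EOQ = √(2DS/H) = √(2 × 6,604 × 260 / 19.3) ≈ 421.82.
Cost at Q* = (D/Q*)S + (Q*/2)H = √(2DSH) ≈ $8,141.11.
Cost at Q = 730: (6,604/730)×260 + (730/2)×19.3 = $2,352.11 + $7,044.50 = $9,396.61.
Excess = $9,396.61 − $8,141.11 = $1,255.50.

Extra cost ≈ $1,255 per year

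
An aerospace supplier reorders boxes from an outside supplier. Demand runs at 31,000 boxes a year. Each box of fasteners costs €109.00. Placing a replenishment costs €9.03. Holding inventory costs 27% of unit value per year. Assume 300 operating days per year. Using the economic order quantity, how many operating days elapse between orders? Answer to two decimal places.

T ≈ 1.33 days

Holding cost H = 0.27 × €109.00 = €29.4300 per unit per year.
Q* = √(2DS/H) = √(2 × 31,000 × 9.03 / 29.43) ≈ 137.93.
Cycle time = Q*/D × 300 = 137.93 / 31,000 × 300 ≈ 1.335 days.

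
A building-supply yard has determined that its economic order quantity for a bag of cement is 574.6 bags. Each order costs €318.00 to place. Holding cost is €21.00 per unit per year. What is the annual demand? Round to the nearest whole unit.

Invert the EOQ relation Q*² = 2DS/H.
From Q* = √(2DS/H): D = Q*²H / (2S) = 574.6² × 21 / (2 × 318) = 10901.680.

D ≈ 10,902 bags per year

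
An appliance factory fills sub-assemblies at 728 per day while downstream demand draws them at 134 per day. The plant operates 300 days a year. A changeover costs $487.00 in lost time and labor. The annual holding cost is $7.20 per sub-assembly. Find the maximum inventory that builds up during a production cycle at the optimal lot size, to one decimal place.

Annual demand D = 134 × 300 = 40,200.
Production build-up factor (1 − d/p) = 1 − 134/728 = 0.8159.
Q* = √(2DS / (H(1 − d/p))) = √(2 × 40,200 × 487 / (7.2 × 0.8159)).
= √(39,154,800 / 5.8747) ≈ 2581.658.
Maximum inventory = Q*(1 − d/p) = 2581.658 × 0.8159 ≈ 2106.463.

I_max ≈ 2,106.5 sub-assemblies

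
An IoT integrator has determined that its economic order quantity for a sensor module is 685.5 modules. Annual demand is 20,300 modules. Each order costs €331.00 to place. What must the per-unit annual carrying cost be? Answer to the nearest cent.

H ≈ €28.60

The basic EOQ model gives Q* = √(2DS/H); rearrange for the unknown.
From Q* = √(2DS/H): H = 2DS / Q*² = 2 × 20,300 × 331 / 685.5² = 28.5982.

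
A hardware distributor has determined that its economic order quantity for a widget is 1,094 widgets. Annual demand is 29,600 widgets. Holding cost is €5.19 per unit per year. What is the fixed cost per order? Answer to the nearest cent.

S ≈ €104.93

Squaring Q* = √(2DS/H) gives Q*² = 2DS/H.
From Q* = √(2DS/H): S = Q*²H / (2D) = 1,094² × 5.19 / (2 × 29,600) = 104.9253.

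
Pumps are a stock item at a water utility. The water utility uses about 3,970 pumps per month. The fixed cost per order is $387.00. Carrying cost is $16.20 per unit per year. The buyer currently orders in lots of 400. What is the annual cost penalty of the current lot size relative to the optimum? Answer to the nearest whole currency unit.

Extra cost ≈ $24,891 per year

Annual demand D = 3,970 × 12 = 47,640.
EOQ = √(2DS/H) = √(2 × 47,640 × 387 / 16.2) ≈ 1508.69.
Cost at Q* = (D/Q*)S + (Q*/2)H = √(2DSH) ≈ $24,440.71.
Cost at Q = 400: (47,640/400)×387 + (400/2)×16.2 = $46,091.70 + $3,240.00 = $49,331.70.
Excess = $49,331.70 − $24,440.71 = $24,890.99.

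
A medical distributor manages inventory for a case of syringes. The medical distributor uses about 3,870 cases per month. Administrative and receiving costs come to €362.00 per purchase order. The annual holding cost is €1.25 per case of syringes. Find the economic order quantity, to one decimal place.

Q* ≈ 5,186.3 cases

Annual demand D = 3,870 × 12 = 46,440.
EOQ = √(2DS / H) = √(2 × 46,440 × 362 / 1.25).
= √(33,622,560 / 1.25) = √26,898,048 ≈ 5186.333.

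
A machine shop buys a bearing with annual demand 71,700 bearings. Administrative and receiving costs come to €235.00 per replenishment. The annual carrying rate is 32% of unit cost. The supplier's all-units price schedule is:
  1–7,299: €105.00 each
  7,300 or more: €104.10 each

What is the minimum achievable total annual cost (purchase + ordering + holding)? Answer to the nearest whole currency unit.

Holding cost per unit per year at price C is H = 0.32·C.
Evaluate total cost at each tier's feasible EOQ or, if the EOQ is below the tier, at the tier's minimum quantity.
EOQ at €105.00 = 1001.5 (feasible in tier 1): TC = 71,700×€105.00 + (71,700/1001.5)×235 + (1001.5/2)×0.32×€105.00 = €7,562,149.46.
EOQ at €104.10 = 1005.8 < 7300, so use break Q=7300: TC = 71,700×€104.10 + (71,700/7300.0)×235 + (7300.0/2)×0.32×€104.10 = €7,587,866.95.
Lowest total cost among the candidates is at Q = 1001.5.

TC* ≈ €7,562,149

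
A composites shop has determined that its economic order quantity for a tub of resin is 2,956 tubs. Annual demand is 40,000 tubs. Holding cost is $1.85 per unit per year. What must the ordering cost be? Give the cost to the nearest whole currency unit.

Invert the EOQ relation Q*² = 2DS/H.
From Q* = √(2DS/H): S = Q*²H / (2D) = 2,956² × 1.85 / (2 × 40,000) = 202.0648.

S ≈ $202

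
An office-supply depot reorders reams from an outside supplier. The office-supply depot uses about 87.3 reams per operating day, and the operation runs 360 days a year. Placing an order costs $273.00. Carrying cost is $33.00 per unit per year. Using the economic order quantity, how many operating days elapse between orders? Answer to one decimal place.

Annual demand D = 87.3 × 360 = 31,428.
EOQ = √(2DS/H) = √(2 × 31,428 × 273 / 33) ≈ 721.10.
Cycle time = Q*/D × 360 = 721.10 / 31,428 × 360 ≈ 8.260 days.

T ≈ 8.3 days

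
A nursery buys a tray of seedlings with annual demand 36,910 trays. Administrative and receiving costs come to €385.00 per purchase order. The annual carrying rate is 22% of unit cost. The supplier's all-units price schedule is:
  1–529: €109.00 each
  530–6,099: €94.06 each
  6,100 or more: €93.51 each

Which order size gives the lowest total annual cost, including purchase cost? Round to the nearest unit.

Holding cost per unit per year at price C is H = 0.22·C.
For each price level, check whether its EOQ is feasible; otherwise the best quantity at that price is the breakpoint.
Tier 1 (€109.00): EOQ = 1088.7 exceeds tier's upper bound 529, so this tier is dominated.
EOQ at €94.06 = 1171.9 (feasible in tier 2): TC = 36,910×€94.06 + (36,910/1171.9)×385 + (1171.9/2)×0.22×€94.06 = €3,496,005.69.
EOQ at €93.51 = 1175.4 < 6100, so use break Q=6100: TC = 36,910×€93.51 + (36,910/6100.0)×385 + (6100.0/2)×0.22×€93.51 = €3,516,528.88.
Lowest total cost is €3,496,005.69 at Q = 1171.9.

Q* ≈ 1,172 trays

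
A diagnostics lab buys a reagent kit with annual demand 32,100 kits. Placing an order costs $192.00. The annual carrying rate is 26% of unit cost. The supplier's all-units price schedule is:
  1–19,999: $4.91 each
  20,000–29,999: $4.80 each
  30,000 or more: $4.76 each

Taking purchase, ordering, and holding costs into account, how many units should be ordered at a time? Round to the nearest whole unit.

Q* ≈ 3,107 kits

Holding cost per unit per year at price C is H = 0.26·C.
Candidates are each tier's EOQ (if it falls in that tier) and each price-break quantity.
EOQ at $4.91 = 3107.4 (feasible in tier 1): TC = 32,100×$4.91 + (32,100/3107.4)×192 + (3107.4/2)×0.26×$4.91 = $161,577.85.
EOQ at $4.80 = 3142.8 < 20000, so use break Q=20000: TC = 32,100×$4.80 + (32,100/20000.0)×192 + (20000.0/2)×0.26×$4.80 = $166,868.16.
EOQ at $4.76 = 3155.9 < 30000, so use break Q=30000: TC = 32,100×$4.76 + (32,100/30000.0)×192 + (30000.0/2)×0.26×$4.76 = $171,565.44.
Lowest total cost is $161,577.85 at Q = 3107.4.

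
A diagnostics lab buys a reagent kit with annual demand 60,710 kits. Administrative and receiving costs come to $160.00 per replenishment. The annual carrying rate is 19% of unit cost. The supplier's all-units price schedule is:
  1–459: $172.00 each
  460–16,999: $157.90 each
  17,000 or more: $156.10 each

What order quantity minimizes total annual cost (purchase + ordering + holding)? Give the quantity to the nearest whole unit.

Holding cost per unit per year at price C is H = 0.19·C.
Evaluate total cost at each tier's feasible EOQ or, if the EOQ is below the tier, at the tier's minimum quantity.
Tier 1 ($172.00): EOQ = 771.0 exceeds tier's upper bound 459, so this tier is dominated.
EOQ at $157.90 = 804.7 (feasible in tier 2): TC = 60,710×$157.90 + (60,710/804.7)×160 + (804.7/2)×0.19×$157.90 = $9,610,250.98.
EOQ at $156.10 = 809.3 < 17000, so use break Q=17000: TC = 60,710×$156.10 + (60,710/17000.0)×160 + (17000.0/2)×0.19×$156.10 = $9,729,503.89.
Lowest total cost is $9,610,250.98 at Q = 804.7.

Q* ≈ 805 kits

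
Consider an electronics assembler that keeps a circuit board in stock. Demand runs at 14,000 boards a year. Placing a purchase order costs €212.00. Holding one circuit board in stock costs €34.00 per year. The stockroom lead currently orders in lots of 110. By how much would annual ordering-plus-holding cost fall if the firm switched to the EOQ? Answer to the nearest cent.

EOQ = √(2DS/H) = √(2 × 14,000 × 212 / 34) ≈ 417.84.
Cost at Q* = (D/Q*)S + (Q*/2)H = √(2DSH) ≈ €14,206.48.
Cost at Q = 110: (14,000/110)×212 + (110/2)×34 = €26,981.82 + €1,870.00 = €28,851.82.
Excess = €28,851.82 − €14,206.48 = €14,645.34.

Extra cost ≈ €14,645.34 per year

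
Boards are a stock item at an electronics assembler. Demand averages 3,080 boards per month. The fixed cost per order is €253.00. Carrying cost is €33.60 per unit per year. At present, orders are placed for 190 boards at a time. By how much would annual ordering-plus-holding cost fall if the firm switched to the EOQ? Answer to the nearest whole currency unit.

Extra cost ≈ €27,340 per year

Annual demand D = 3,080 × 12 = 36,960.
EOQ = √(2DS/H) = √(2 × 36,960 × 253 / 33.6) ≈ 746.06.
Cost at Q* = (D/Q*)S + (Q*/2)H = √(2DSH) ≈ €25,067.49.
Cost at Q = 190: (36,960/190)×253 + (190/2)×33.6 = €49,215.16 + €3,192.00 = €52,407.16.
Excess = €52,407.16 − €25,067.49 = €27,339.67.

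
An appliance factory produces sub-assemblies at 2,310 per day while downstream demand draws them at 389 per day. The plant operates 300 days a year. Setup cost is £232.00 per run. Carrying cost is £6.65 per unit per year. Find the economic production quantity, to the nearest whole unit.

Q* ≈ 3,129 sub-assemblies

Annual demand D = 389 × 300 = 116,700.
Production build-up factor (1 − d/p) = 1 − 389/2,310 = 0.8316.
Q* = √(2DS / (H(1 − d/p))) = √(2 × 116,700 × 232 / (6.65 × 0.8316)).
= √(54,148,800 / 5.5302) ≈ 3129.147.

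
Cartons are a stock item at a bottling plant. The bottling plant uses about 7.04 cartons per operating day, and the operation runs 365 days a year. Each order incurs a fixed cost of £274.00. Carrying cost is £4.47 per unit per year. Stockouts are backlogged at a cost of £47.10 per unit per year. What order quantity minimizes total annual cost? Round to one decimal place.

Annual demand D = 7.04 × 365 = 2,569.6.
With planned backorders, Q* = √(2DS/H) · √((H+B)/B).
√(2DS/H) = √(2 × 2,569.6 × 274 / 4.47) = 561.267.
√((H+B)/B) = √((4.47+47.1)/47.1) = 1.0464.
Q* ≈ 587.296.

Q* ≈ 587.3 cartons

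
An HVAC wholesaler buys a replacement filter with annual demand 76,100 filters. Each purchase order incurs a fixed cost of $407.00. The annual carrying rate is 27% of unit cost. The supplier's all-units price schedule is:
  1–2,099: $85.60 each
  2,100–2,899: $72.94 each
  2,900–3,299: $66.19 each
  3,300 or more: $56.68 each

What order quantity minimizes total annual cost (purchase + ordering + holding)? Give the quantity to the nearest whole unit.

Holding cost per unit per year at price C is H = 0.27·C.
Candidates are each tier's EOQ (if it falls in that tier) and each price-break quantity.
EOQ at $85.60 = 1637.1 (feasible in tier 1): TC = 76,100×$85.60 + (76,100/1637.1)×407 + (1637.1/2)×0.27×$85.60 = $6,551,997.58.
EOQ at $72.94 = 1773.5 < 2100, so use break Q=2100: TC = 76,100×$72.94 + (76,100/2100.0)×407 + (2100.0/2)×0.27×$72.94 = $5,586,161.39.
EOQ at $66.19 = 1861.8 < 2900, so use break Q=2900: TC = 76,100×$66.19 + (76,100/2900.0)×407 + (2900.0/2)×0.27×$66.19 = $5,073,652.63.
EOQ at $56.68 = 2011.9 < 3300, so use break Q=3300: TC = 76,100×$56.68 + (76,100/3300.0)×407 + (3300.0/2)×0.27×$56.68 = $4,347,984.61.
Lowest total cost is $4,347,984.61 at Q = 3300.0.

Q* ≈ 3,300 filters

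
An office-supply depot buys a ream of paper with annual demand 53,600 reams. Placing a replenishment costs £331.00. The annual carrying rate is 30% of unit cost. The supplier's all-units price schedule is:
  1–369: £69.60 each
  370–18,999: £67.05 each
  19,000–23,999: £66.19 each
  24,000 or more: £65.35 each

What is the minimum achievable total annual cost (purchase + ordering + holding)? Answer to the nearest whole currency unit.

TC* ≈ £3,620,596

Holding cost per unit per year at price C is H = 0.30·C.
Evaluate total cost at each tier's feasible EOQ or, if the EOQ is below the tier, at the tier's minimum quantity.
Tier 1 (£69.60): EOQ = 1303.6 exceeds tier's upper bound 369, so this tier is dominated.
EOQ at £67.05 = 1328.2 (feasible in tier 2): TC = 53,600×£67.05 + (53,600/1328.2)×331 + (1328.2/2)×0.30×£67.05 = £3,620,596.00.
EOQ at £66.19 = 1336.8 < 19000, so use break Q=19000: TC = 53,600×£66.19 + (53,600/19000.0)×331 + (19000.0/2)×0.30×£66.19 = £3,737,359.27.
EOQ at £65.35 = 1345.3 < 24000, so use break Q=24000: TC = 53,600×£65.35 + (53,600/24000.0)×331 + (24000.0/2)×0.30×£65.35 = £3,738,759.23.
Lowest total cost among the candidates is at Q = 1328.2.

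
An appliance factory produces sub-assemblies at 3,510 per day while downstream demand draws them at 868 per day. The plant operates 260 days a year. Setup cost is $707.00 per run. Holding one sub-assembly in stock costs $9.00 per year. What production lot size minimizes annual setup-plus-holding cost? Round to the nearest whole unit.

Q* ≈ 6,863 sub-assemblies

Annual demand D = 868 × 260 = 225,680.
Production build-up factor (1 − d/p) = 1 − 868/3,510 = 0.7527.
Q* = √(2DS / (H(1 − d/p))) = √(2 × 225,680 × 707 / (9 × 0.7527)).
= √(319,111,520 / 6.7744) ≈ 6863.366.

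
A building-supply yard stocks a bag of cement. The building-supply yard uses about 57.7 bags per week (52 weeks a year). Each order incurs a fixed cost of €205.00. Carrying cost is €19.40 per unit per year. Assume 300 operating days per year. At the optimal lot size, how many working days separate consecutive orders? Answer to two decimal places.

T ≈ 25.18 days

Annual demand D = 57.7 × 52 = 3,000.4.
Q* = √(2DS/H) = √(2 × 3,000.4 × 205 / 19.4) ≈ 251.81.
Cycle time = Q*/D × 300 = 251.81 / 3,000.4 × 300 ≈ 25.178 days.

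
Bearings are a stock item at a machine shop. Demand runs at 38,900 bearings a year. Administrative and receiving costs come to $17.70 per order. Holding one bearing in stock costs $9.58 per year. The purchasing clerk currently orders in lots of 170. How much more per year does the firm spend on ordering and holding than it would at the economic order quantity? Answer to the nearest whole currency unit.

Extra cost ≈ $1,232 per year

EOQ = √(2DS/H) = √(2 × 38,900 × 17.7 / 9.58) ≈ 379.13.
Cost at Q* = (D/Q*)S + (Q*/2)H = √(2DSH) ≈ $3,632.11.
Cost at Q = 170: (38,900/170)×17.7 + (170/2)×9.58 = $4,050.18 + $814.30 = $4,864.48.
Excess = $4,864.48 − $3,632.11 = $1,232.36.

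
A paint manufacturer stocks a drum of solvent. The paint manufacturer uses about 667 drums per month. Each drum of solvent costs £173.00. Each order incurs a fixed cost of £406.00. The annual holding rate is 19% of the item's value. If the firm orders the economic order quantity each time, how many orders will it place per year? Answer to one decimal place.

N ≈ 18.0 orders per year

Annual demand D = 667 × 12 = 8,004.
Holding cost H = 0.19 × £173.00 = £32.8700 per unit per year.
Q* = √(2DS/H) = √(2 × 8,004 × 406 / 32.87) ≈ 444.66.
Orders per year = D / Q* = 8,004 / 444.66 ≈ 18.000.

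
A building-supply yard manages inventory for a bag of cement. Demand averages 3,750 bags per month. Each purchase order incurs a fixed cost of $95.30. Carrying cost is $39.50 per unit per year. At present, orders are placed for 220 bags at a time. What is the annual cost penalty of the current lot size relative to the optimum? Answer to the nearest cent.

Extra cost ≈ $5,431.89 per year

Annual demand D = 3,750 × 12 = 45,000.
EOQ = √(2DS/H) = √(2 × 45,000 × 95.3 / 39.5) ≈ 465.98.
Cost at Q* = (D/Q*)S + (Q*/2)H = √(2DSH) ≈ $18,406.29.
Cost at Q = 220: (45,000/220)×95.3 + (220/2)×39.5 = $19,493.18 + $4,345.00 = $23,838.18.
Excess = $23,838.18 − $18,406.29 = $5,431.89.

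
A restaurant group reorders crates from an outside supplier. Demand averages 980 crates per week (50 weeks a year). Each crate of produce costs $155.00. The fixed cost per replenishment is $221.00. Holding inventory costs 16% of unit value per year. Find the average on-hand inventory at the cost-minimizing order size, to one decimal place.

Average inventory ≈ 467.3 crates

Annual demand D = 980 × 50 = 49,000.
Holding cost H = 0.16 × $155.00 = $24.8000 per unit per year.
Q* = √(2DS/H) = √(2 × 49,000 × 221 / 24.8) ≈ 934.51.
Average inventory = Q*/2 ≈ 934.51 / 2 = 467.254.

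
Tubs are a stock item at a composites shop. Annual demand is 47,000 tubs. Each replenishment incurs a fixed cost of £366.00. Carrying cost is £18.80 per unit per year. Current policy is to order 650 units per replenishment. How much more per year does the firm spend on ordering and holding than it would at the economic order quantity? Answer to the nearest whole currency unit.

EOQ = √(2DS/H) = √(2 × 47,000 × 366 / 18.8) ≈ 1352.77.
Cost at Q* = (D/Q*)S + (Q*/2)H = √(2DSH) ≈ £25,432.17.
Cost at Q = 650: (47,000/650)×366 + (650/2)×18.8 = £26,464.62 + £6,110.00 = £32,574.62.
Excess = £32,574.62 − £25,432.17 = £7,142.45.

Extra cost ≈ £7,142 per year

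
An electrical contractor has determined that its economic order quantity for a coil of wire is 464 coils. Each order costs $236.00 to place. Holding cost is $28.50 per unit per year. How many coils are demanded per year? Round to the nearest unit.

Invert the EOQ relation Q*² = 2DS/H.
From Q* = √(2DS/H): D = Q*²H / (2S) = 464² × 28.5 / (2 × 236) = 12999.864.

D ≈ 13,000 coils per year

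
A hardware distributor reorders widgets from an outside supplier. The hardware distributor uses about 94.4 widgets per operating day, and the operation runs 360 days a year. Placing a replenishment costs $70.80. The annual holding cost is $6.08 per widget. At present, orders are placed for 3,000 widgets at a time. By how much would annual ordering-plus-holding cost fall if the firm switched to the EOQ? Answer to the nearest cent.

Annual demand D = 94.4 × 360 = 33,984.
EOQ = √(2DS/H) = √(2 × 33,984 × 70.8 / 6.08) ≈ 889.65.
Cost at Q* = (D/Q*)S + (Q*/2)H = √(2DSH) ≈ $5,409.05.
Cost at Q = 3,000: (33,984/3,000)×70.8 + (3,000/2)×6.08 = $802.02 + $9,120.00 = $9,922.02.
Excess = $9,922.02 − $5,409.05 = $4,512.98.

Extra cost ≈ $4,512.98 per year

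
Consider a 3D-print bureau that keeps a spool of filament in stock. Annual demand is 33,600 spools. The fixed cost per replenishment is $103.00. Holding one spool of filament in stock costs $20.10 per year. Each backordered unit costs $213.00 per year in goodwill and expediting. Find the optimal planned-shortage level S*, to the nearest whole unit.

S* ≈ 53 spools

With planned backorders, Q* = √(2DS/H) · √((H+B)/B).
√(2DS/H) = √(2 × 33,600 × 103 / 20.1) = 586.820.
√((H+B)/B) = √((20.1+213)/213) = 1.0461.
Q* ≈ 613.884.
S* = Q* · H/(H+B) = 613.884 × 20.1/233.1 ≈ 52.935.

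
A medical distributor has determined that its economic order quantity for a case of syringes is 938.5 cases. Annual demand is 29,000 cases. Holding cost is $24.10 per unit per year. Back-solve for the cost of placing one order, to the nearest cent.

S ≈ $365.98

Invert the EOQ relation Q*² = 2DS/H.
From Q* = √(2DS/H): S = Q*²H / (2D) = 938.5² × 24.1 / (2 × 29,000) = 365.9802.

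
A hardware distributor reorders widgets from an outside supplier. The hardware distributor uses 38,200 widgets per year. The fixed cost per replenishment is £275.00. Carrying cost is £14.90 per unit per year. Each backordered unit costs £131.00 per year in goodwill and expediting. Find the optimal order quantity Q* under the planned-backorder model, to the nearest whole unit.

Q* ≈ 1,253 widgets

With planned backorders, Q* = √(2DS/H) · √((H+B)/B).
√(2DS/H) = √(2 × 38,200 × 275 / 14.9) = 1187.462.
√((H+B)/B) = √((14.9+131)/131) = 1.0553.
Q* ≈ 1253.175.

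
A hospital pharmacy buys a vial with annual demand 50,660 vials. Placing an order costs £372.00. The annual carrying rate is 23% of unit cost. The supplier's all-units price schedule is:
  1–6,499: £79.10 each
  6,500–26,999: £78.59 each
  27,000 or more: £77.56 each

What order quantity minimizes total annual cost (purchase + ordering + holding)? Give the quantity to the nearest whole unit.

Q* ≈ 1,439 vials

Holding cost per unit per year at price C is H = 0.23·C.
Candidates are each tier's EOQ (if it falls in that tier) and each price-break quantity.
EOQ at £79.10 = 1439.4 (feasible in tier 1): TC = 50,660×£79.10 + (50,660/1439.4)×372 + (1439.4/2)×0.23×£79.10 = £4,033,392.12.
EOQ at £78.59 = 1444.0 < 6500, so use break Q=6500: TC = 50,660×£78.59 + (50,660/6500.0)×372 + (6500.0/2)×0.23×£78.59 = £4,043,014.74.
EOQ at £77.56 = 1453.6 < 27000, so use break Q=27000: TC = 50,660×£77.56 + (50,660/27000.0)×372 + (27000.0/2)×0.23×£77.56 = £4,170,711.38.
Lowest total cost is £4,033,392.12 at Q = 1439.4.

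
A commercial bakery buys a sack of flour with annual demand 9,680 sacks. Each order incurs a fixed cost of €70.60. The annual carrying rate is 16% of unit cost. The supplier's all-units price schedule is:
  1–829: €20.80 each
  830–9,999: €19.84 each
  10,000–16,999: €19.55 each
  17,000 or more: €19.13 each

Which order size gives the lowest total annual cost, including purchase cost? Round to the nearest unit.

Holding cost per unit per year at price C is H = 0.16·C.
Candidates are each tier's EOQ (if it falls in that tier) and each price-break quantity.
EOQ at €20.80 = 640.9 (feasible in tier 1): TC = 9,680×€20.80 + (9,680/640.9)×70.6 + (640.9/2)×0.16×€20.80 = €203,476.78.
EOQ at €19.84 = 656.2 < 830, so use break Q=830: TC = 9,680×€19.84 + (9,680/830.0)×70.6 + (830.0/2)×0.16×€19.84 = €194,191.96.
EOQ at €19.55 = 661.0 < 10000, so use break Q=10000: TC = 9,680×€19.55 + (9,680/10000.0)×70.6 + (10000.0/2)×0.16×€19.55 = €204,952.34.
EOQ at €19.13 = 668.2 < 17000, so use break Q=17000: TC = 9,680×€19.13 + (9,680/17000.0)×70.6 + (17000.0/2)×0.16×€19.13 = €211,235.40.
Lowest total cost is €194,191.96 at Q = 830.0.

Q* ≈ 830 sacks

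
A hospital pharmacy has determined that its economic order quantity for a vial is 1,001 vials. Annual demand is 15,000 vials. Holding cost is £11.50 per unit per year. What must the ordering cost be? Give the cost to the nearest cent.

Invert the EOQ relation Q*² = 2DS/H.
From Q* = √(2DS/H): S = Q*²H / (2D) = 1,001² × 11.5 / (2 × 15,000) = 384.1004.

S ≈ £384.10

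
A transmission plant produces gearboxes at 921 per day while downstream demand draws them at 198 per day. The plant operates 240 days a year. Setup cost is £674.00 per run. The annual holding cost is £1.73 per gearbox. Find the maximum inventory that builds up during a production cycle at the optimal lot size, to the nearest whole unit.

Annual demand D = 198 × 240 = 47,520.
Production build-up factor (1 − d/p) = 1 − 198/921 = 0.7850.
Q* = √(2DS / (H(1 − d/p))) = √(2 × 47,520 × 674 / (1.73 × 0.7850)).
= √(64,056,960 / 1.3581) ≈ 6867.850.
Maximum inventory = Q*(1 − d/p) = 6867.850 × 0.7850 ≈ 5391.374.

I_max ≈ 5,391 gearboxes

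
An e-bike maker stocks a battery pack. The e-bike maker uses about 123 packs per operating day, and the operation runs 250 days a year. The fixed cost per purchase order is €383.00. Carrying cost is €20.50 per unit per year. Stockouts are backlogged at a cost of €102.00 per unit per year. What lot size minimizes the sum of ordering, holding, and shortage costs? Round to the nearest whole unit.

Annual demand D = 123 × 250 = 30,750.
With planned backorders, Q* = √(2DS/H) · √((H+B)/B).
√(2DS/H) = √(2 × 30,750 × 383 / 20.5) = 1071.914.
√((H+B)/B) = √((20.5+102)/102) = 1.0959.
Q* ≈ 1174.703.

Q* ≈ 1,175 packs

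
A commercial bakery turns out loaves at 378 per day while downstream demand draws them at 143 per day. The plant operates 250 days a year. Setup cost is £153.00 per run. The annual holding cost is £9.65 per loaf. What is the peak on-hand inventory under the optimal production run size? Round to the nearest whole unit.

I_max ≈ 840 loaves

Annual demand D = 143 × 250 = 35,750.
Production build-up factor (1 − d/p) = 1 − 143/378 = 0.6217.
Q* = √(2DS / (H(1 − d/p))) = √(2 × 35,750 × 153 / (9.65 × 0.6217)).
= √(10,939,500 / 5.9993) ≈ 1350.352.
Maximum inventory = Q*(1 − d/p) = 1350.352 × 0.6217 ≈ 839.505.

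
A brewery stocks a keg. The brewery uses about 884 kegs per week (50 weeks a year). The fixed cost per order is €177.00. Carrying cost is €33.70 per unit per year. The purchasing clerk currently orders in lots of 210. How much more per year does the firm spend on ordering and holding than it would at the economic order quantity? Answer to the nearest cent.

Extra cost ≈ €17,829.83 per year

Annual demand D = 884 × 50 = 44,200.
EOQ = √(2DS/H) = √(2 × 44,200 × 177 / 33.7) ≈ 681.39.
Cost at Q* = (D/Q*)S + (Q*/2)H = √(2DSH) ≈ €22,962.95.
Cost at Q = 210: (44,200/210)×177 + (210/2)×33.7 = €37,254.29 + €3,538.50 = €40,792.79.
Excess = €40,792.79 − €22,962.95 = €17,829.83.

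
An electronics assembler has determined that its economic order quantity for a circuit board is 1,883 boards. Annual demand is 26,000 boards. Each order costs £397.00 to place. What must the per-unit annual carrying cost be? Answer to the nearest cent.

H ≈ £5.82

Squaring Q* = √(2DS/H) gives Q*² = 2DS/H.
From Q* = √(2DS/H): H = 2DS / Q*² = 2 × 26,000 × 397 / 1,883² = 5.8223.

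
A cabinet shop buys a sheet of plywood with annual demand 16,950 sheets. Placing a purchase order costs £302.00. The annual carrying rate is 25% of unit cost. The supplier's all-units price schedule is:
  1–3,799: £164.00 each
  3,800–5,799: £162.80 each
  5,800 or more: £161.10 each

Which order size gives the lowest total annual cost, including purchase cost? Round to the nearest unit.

Q* ≈ 500 sheets

Holding cost per unit per year at price C is H = 0.25·C.
Candidates are each tier's EOQ (if it falls in that tier) and each price-break quantity.
EOQ at £164.00 = 499.7 (feasible in tier 1): TC = 16,950×£164.00 + (16,950/499.7)×302 + (499.7/2)×0.25×£164.00 = £2,800,287.80.
EOQ at £162.80 = 501.5 < 3800, so use break Q=3800: TC = 16,950×£162.80 + (16,950/3800.0)×302 + (3800.0/2)×0.25×£162.80 = £2,838,137.08.
EOQ at £161.10 = 504.2 < 5800, so use break Q=5800: TC = 16,950×£161.10 + (16,950/5800.0)×302 + (5800.0/2)×0.25×£161.10 = £2,848,325.07.
Lowest total cost is £2,800,287.80 at Q = 499.7.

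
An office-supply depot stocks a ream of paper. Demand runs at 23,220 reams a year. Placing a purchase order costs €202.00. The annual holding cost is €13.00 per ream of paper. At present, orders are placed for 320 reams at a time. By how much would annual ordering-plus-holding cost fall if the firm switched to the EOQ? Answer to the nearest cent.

Extra cost ≈ €5,694.46 per year

EOQ = √(2DS/H) = √(2 × 23,220 × 202 / 13) ≈ 849.47.
Cost at Q* = (D/Q*)S + (Q*/2)H = √(2DSH) ≈ €11,043.16.
Cost at Q = 320: (23,220/320)×202 + (320/2)×13 = €14,657.62 + €2,080.00 = €16,737.62.
Excess = €16,737.62 − €11,043.16 = €5,694.46.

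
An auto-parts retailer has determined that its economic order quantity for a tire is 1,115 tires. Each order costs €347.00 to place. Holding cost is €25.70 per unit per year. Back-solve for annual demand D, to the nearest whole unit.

The basic EOQ model gives Q* = √(2DS/H); rearrange for the unknown.
From Q* = √(2DS/H): D = Q*²H / (2S) = 1,115² × 25.7 / (2 × 347) = 46038.736.

D ≈ 46,039 tires per year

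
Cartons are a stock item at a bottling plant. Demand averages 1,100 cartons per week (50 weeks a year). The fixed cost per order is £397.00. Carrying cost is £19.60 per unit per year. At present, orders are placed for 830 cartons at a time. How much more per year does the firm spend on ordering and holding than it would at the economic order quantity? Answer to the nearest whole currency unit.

Extra cost ≈ £5,185 per year

Annual demand D = 1,100 × 50 = 55,000.
EOQ = √(2DS/H) = √(2 × 55,000 × 397 / 19.6) ≈ 1492.67.
Cost at Q* = (D/Q*)S + (Q*/2)H = √(2DSH) ≈ £29,256.32.
Cost at Q = 830: (55,000/830)×397 + (830/2)×19.6 = £26,307.23 + £8,134.00 = £34,441.23.
Excess = £34,441.23 − £29,256.32 = £5,184.91.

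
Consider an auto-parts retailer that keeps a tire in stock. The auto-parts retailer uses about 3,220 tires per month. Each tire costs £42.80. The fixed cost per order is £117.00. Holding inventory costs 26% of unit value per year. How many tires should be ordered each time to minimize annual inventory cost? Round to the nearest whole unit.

Q* ≈ 901 tires

Annual demand D = 3,220 × 12 = 38,640.
Holding cost H = 0.26 × £42.80 = £11.1280 per unit per year.
EOQ = √(2DS / H) = √(2 × 38,640 × 117 / 11.128).
= √(9,041,760 / 11.128) = √812,523.3645 ≈ 901.401.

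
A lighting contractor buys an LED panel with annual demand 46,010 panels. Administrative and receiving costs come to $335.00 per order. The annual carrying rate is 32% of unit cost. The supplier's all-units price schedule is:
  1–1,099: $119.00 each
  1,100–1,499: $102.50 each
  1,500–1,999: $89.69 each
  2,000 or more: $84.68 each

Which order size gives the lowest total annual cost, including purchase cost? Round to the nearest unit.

Holding cost per unit per year at price C is H = 0.32·C.
Candidates are each tier's EOQ (if it falls in that tier) and each price-break quantity.
EOQ at $119.00 = 899.7 (feasible in tier 1): TC = 46,010×$119.00 + (46,010/899.7)×335 + (899.7/2)×0.32×$119.00 = $5,509,451.94.
EOQ at $102.50 = 969.5 < 1100, so use break Q=1100: TC = 46,010×$102.50 + (46,010/1100.0)×335 + (1100.0/2)×0.32×$102.50 = $4,748,077.14.
EOQ at $89.69 = 1036.4 < 1500, so use break Q=1500: TC = 46,010×$89.69 + (46,010/1500.0)×335 + (1500.0/2)×0.32×$89.69 = $4,158,438.07.
EOQ at $84.68 = 1066.6 < 2000, so use break Q=2000: TC = 46,010×$84.68 + (46,010/2000.0)×335 + (2000.0/2)×0.32×$84.68 = $3,930,931.08.
Lowest total cost is $3,930,931.08 at Q = 2000.0.

Q* ≈ 2,000 panels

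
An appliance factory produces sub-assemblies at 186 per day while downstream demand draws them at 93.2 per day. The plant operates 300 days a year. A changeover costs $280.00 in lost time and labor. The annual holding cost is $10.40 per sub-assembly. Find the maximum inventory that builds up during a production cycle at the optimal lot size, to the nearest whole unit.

Annual demand D = 93.2 × 300 = 27,960.
Production build-up factor (1 − d/p) = 1 − 93.2/186 = 0.4989.
Q* = √(2DS / (H(1 − d/p))) = √(2 × 27,960 × 280 / (10.4 × 0.4989)).
= √(15,657,600 / 5.1888) ≈ 1737.114.
Maximum inventory = Q*(1 − d/p) = 1737.114 × 0.4989 ≈ 866.689.

I_max ≈ 867 sub-assemblies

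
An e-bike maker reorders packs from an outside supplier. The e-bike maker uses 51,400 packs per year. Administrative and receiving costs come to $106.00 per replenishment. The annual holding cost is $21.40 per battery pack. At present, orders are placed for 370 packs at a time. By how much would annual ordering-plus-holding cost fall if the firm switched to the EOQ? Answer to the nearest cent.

EOQ = √(2DS/H) = √(2 × 51,400 × 106 / 21.4) ≈ 713.58.
Cost at Q* = (D/Q*)S + (Q*/2)H = √(2DSH) ≈ $15,270.61.
Cost at Q = 370: (51,400/370)×106 + (370/2)×21.4 = $14,725.41 + $3,959.00 = $18,684.41.
Excess = $18,684.41 − $15,270.61 = $3,413.80.

Extra cost ≈ $3,413.80 per year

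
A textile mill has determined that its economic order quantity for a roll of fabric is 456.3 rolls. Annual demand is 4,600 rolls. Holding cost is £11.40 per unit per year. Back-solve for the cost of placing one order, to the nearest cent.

Squaring Q* = √(2DS/H) gives Q*² = 2DS/H.
From Q* = √(2DS/H): S = Q*²H / (2D) = 456.3² × 11.4 / (2 × 4,600) = 257.9990.

S ≈ £258.00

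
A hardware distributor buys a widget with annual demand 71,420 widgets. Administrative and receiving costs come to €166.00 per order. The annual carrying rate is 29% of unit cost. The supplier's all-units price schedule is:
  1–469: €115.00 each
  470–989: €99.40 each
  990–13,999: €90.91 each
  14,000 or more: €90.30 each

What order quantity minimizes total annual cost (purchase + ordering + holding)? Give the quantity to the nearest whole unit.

Holding cost per unit per year at price C is H = 0.29·C.
For each price level, check whether its EOQ is feasible; otherwise the best quantity at that price is the breakpoint.
Tier 1 (€115.00): EOQ = 843.2 exceeds tier's upper bound 469, so this tier is dominated.
EOQ at €99.40 = 907.0 (feasible in tier 2): TC = 71,420×€99.40 + (71,420/907.0)×166 + (907.0/2)×0.29×€99.40 = €7,125,291.95.
EOQ at €90.91 = 948.4 < 990, so use break Q=990: TC = 71,420×€90.91 + (71,420/990.0)×166 + (990.0/2)×0.29×€90.91 = €6,517,817.81.
EOQ at €90.30 = 951.6 < 14000, so use break Q=14000: TC = 71,420×€90.30 + (71,420/14000.0)×166 + (14000.0/2)×0.29×€90.30 = €6,633,381.84.
Lowest total cost is €6,517,817.81 at Q = 990.0.

Q* ≈ 990 widgets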